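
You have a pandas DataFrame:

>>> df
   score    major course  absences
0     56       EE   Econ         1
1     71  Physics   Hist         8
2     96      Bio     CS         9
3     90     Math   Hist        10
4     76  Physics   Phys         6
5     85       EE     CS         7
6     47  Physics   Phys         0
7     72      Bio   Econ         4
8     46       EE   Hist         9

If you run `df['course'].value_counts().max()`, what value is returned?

3

value_counts of course:
course
Hist    3
Econ    2
CS      2
Phys    2
Name: count, dtype: int64
The max of the resulting series is 3.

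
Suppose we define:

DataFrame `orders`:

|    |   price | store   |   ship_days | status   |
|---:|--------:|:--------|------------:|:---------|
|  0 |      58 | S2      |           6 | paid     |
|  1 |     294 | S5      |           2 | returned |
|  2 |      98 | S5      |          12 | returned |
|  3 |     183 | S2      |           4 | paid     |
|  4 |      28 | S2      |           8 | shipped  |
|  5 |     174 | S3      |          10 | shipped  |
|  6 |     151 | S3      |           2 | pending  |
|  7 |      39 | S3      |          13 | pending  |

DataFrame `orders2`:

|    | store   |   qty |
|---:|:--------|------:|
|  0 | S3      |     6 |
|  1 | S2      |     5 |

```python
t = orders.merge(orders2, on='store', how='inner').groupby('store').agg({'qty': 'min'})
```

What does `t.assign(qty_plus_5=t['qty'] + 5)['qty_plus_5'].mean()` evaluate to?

10.5

merge on 'store' (how='inner') → 6 rows:
   price store  ship_days   status  qty
0     58    S2          6     paid    5
1    183    S2          4     paid    5
2     28    S2          8  shipped    5
3    174    S3         10  shipped    6
4    151    S3          2  pending    6
5     39    S3         13  pending    6
group by store, min of qty:
       qty
store     
S2       5
S3       6
add column qty_plus_5 = t['qty'] + 5:
       qty  qty_plus_5
store                 
S2       5          10
S3       6          11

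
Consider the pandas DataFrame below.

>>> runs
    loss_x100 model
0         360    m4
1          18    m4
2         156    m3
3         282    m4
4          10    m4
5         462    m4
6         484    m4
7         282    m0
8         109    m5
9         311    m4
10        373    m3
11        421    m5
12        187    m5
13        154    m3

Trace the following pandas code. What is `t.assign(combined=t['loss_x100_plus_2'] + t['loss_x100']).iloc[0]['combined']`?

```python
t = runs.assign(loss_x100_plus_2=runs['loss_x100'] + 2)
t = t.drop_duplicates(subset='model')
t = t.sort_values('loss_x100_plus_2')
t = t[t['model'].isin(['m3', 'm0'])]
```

add column loss_x100_plus_2 = runs['loss_x100'] + 2:
    loss_x100 model  loss_x100_plus_2
0         360    m4               362
1          18    m4                20
2         156    m3               158
3         282    m4               284
4          10    m4                12
5         462    m4               464
6         484    m4               486
7         282    m0               284
8         109    m5               111
9         311    m4               313
10        373    m3               375
11        421    m5               423
12        187    m5               189
13        154    m3               156
drop duplicate model (keep=first):
   loss_x100 model  loss_x100_plus_2
0        360    m4               362
2        156    m3               158
7        282    m0               284
8        109    m5               111
sort by loss_x100_plus_2:
   loss_x100 model  loss_x100_plus_2
8        109    m5               111
2        156    m3               158
7        282    m0               284
0        360    m4               362
filter rows where model in ['m3', 'm0']:
   loss_x100 model  loss_x100_plus_2
2        156    m3               158
7        282    m0               284
add column combined = t['loss_x100_plus_2'] + t['loss_x100']:
   loss_x100 model  loss_x100_plus_2  combined
2        156    m3               158       314
7        282    m0               284       566

314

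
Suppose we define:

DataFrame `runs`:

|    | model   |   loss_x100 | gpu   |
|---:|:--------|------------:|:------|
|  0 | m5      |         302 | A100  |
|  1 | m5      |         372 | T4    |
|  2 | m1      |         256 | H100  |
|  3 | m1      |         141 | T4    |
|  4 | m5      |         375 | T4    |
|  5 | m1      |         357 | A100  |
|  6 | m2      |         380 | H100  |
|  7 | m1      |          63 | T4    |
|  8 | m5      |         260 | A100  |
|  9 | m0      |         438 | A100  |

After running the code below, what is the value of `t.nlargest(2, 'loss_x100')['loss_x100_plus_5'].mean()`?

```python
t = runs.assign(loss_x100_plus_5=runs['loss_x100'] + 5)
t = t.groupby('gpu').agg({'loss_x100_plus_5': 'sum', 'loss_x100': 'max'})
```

add column loss_x100_plus_5 = runs['loss_x100'] + 5:
  model  loss_x100   gpu  loss_x100_plus_5
0    m5        302  A100               307
1    m5        372    T4               377
2    m1        256  H100               261
3    m1        141    T4               146
4    m5        375    T4               380
5    m1        357  A100               362
6    m2        380  H100               385
7    m1         63    T4                68
8    m5        260  A100               265
9    m0        438  A100               443
group by gpu: sum(loss_x100_plus_5), max(loss_x100):
      loss_x100_plus_5  loss_x100
gpu                              
A100              1377        438
H100               646        380
T4                 971        375
take 2 rows with largest loss_x100:
      loss_x100_plus_5  loss_x100
gpu                              
A100              1377        438
H100               646        380
Reading off the mean of column 'loss_x100_plus_5', we get 1011.5.

1011.5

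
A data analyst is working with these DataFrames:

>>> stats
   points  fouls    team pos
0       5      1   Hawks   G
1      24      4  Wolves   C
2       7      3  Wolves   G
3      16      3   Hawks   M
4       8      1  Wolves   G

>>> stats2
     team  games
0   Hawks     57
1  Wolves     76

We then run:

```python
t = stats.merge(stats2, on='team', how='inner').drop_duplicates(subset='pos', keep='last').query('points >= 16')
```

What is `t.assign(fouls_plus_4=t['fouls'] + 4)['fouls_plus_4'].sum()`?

15

merge on 'team' (how='inner') → 5 rows:
   points  fouls    team pos  games
0       5      1   Hawks   G     57
1      24      4  Wolves   C     76
2       7      3  Wolves   G     76
3      16      3   Hawks   M     57
4       8      1  Wolves   G     76
drop duplicate pos (keep=last):
   points  fouls    team pos  games
1      24      4  Wolves   C     76
3      16      3   Hawks   M     57
4       8      1  Wolves   G     76
filter rows where points >= 16:
   points  fouls    team pos  games
1      24      4  Wolves   C     76
3      16      3   Hawks   M     57
add column fouls_plus_4 = t['fouls'] + 4:
   points  fouls    team pos  games  fouls_plus_4
1      24      4  Wolves   C     76             8
3      16      3   Hawks   M     57             7
Reading off the sum of column 'fouls_plus_4', we get 15.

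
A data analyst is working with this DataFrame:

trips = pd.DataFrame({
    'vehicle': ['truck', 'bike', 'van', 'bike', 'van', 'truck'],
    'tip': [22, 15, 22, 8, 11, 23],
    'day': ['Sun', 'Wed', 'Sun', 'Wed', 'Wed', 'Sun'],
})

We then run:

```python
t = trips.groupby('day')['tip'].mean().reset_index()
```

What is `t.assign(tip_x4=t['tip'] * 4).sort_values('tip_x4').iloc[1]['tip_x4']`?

group by day, mean of tip:
day
Sun    22.333333
Wed    11.333333
Name: tip, dtype: float64
reset_index():
   day        tip
0  Sun  22.333333
1  Wed  11.333333
add column tip_x4 = t['tip'] * 4:
   day        tip     tip_x4
0  Sun  22.333333  89.333333
1  Wed  11.333333  45.333333
sort by tip_x4:
   day        tip     tip_x4
1  Wed  11.333333  45.333333
0  Sun  22.333333  89.333333
Taking the value at position 1, column 'tip_x4' gives 89.3333333333.

89.3333333333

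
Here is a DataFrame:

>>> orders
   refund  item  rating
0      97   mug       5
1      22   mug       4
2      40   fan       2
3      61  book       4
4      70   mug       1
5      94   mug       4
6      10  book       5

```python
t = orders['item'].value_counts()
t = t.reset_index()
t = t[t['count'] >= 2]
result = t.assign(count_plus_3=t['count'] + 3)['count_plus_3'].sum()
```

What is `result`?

12

value_counts of item:
item
mug     4
book    2
fan     1
Name: count, dtype: int64
reset_index():
   item  count
0   mug      4
1  book      2
2   fan      1
filter rows where count >= 2:
   item  count
0   mug      4
1  book      2
add column count_plus_3 = t['count'] + 3:
   item  count  count_plus_3
0   mug      4             7
1  book      2             5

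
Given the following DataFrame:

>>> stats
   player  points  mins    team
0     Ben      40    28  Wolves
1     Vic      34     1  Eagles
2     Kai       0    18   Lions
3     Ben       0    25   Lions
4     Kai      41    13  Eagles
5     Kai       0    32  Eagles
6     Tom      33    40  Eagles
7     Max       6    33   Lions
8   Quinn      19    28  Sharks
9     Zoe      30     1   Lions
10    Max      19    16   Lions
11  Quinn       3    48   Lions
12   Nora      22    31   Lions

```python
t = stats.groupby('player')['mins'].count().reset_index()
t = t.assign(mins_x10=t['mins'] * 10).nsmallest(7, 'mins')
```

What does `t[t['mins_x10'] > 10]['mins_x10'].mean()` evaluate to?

group by player, count of mins:
player
Ben      2
Kai      3
Max      2
Nora     1
Quinn    2
Tom      1
Vic      1
Zoe      1
Name: mins, dtype: int64
reset_index():
  player  mins
0    Ben     2
1    Kai     3
2    Max     2
3   Nora     1
4  Quinn     2
5    Tom     1
6    Vic     1
7    Zoe     1
add column mins_x10 = t['mins'] * 10:
  player  mins  mins_x10
0    Ben     2        20
1    Kai     3        30
2    Max     2        20
3   Nora     1        10
4  Quinn     2        20
5    Tom     1        10
6    Vic     1        10
7    Zoe     1        10
take 7 rows with smallest mins:
  player  mins  mins_x10
3   Nora     1        10
5    Tom     1        10
6    Vic     1        10
7    Zoe     1        10
0    Ben     2        20
2    Max     2        20
4  Quinn     2        20
filter rows where mins_x10 > 10:
  player  mins  mins_x10
0    Ben     2        20
2    Max     2        20
4  Quinn     2        20
Hence 20.0.

20.0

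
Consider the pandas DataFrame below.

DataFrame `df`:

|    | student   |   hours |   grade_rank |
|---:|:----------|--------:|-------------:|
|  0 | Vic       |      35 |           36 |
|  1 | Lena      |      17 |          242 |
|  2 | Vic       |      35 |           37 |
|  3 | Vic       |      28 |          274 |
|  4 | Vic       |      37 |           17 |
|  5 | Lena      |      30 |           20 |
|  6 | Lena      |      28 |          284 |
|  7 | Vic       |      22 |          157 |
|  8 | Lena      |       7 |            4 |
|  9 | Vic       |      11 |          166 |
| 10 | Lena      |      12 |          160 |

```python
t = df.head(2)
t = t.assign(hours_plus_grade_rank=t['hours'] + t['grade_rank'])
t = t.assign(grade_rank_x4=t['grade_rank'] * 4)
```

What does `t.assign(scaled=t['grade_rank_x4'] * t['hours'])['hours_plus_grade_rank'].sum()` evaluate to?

take first 2 rows:
  student  hours  grade_rank
0     Vic     35          36
1    Lena     17         242
add column hours_plus_grade_rank = t['hours'] + t['grade_rank']:
  student  hours  grade_rank  hours_plus_grade_rank
0     Vic     35          36                     71
1    Lena     17         242                    259
add column grade_rank_x4 = t['grade_rank'] * 4:
  student  hours  grade_rank  hours_plus_grade_rank  grade_rank_x4
0     Vic     35          36                     71            144
1    Lena     17         242                    259            968
add column scaled = t['grade_rank_x4'] * t['hours']:
  student  hours  grade_rank  hours_plus_grade_rank  grade_rank_x4  scaled
0     Vic     35          36                     71            144    5040
1    Lena     17         242                    259            968   16456
sum of column 'hours_plus_grade_rank' → 330

330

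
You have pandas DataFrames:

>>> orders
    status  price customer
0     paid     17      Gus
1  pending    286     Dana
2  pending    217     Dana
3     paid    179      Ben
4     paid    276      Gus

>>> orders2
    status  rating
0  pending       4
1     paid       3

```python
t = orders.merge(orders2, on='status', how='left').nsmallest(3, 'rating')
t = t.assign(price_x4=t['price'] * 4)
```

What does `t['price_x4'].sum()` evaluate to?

merge on 'status' (how='left') → 5 rows:
    status  price customer  rating
0     paid     17      Gus       3
1  pending    286     Dana       4
2  pending    217     Dana       4
3     paid    179      Ben       3
4     paid    276      Gus       3
take 3 rows with smallest rating:
  status  price customer  rating
0   paid     17      Gus       3
3   paid    179      Ben       3
4   paid    276      Gus       3
add column price_x4 = t['price'] * 4:
  status  price customer  rating  price_x4
0   paid     17      Gus       3        68
3   paid    179      Ben       3       716
4   paid    276      Gus       3      1104

1888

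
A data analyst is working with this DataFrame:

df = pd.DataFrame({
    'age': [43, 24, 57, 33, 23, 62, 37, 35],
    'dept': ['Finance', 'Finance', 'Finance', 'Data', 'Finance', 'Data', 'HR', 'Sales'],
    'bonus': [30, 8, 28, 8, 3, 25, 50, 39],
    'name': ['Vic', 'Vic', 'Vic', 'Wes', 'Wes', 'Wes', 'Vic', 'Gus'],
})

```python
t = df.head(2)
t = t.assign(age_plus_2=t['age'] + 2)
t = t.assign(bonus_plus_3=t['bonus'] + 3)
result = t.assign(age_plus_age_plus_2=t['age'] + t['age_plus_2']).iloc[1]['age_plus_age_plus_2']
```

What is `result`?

50

take first 2 rows:
   age     dept  bonus name
0   43  Finance     30  Vic
1   24  Finance      8  Vic
add column age_plus_2 = t['age'] + 2:
   age     dept  bonus name  age_plus_2
0   43  Finance     30  Vic          45
1   24  Finance      8  Vic          26
add column bonus_plus_3 = t['bonus'] + 3:
   age     dept  bonus name  age_plus_2  bonus_plus_3
0   43  Finance     30  Vic          45            33
1   24  Finance      8  Vic          26            11
add column age_plus_age_plus_2 = t['age'] + t['age_plus_2']:
   age     dept  bonus name  age_plus_2  bonus_plus_3  age_plus_age_plus_2
0   43  Finance     30  Vic          45            33                   88
1   24  Finance      8  Vic          26            11                   50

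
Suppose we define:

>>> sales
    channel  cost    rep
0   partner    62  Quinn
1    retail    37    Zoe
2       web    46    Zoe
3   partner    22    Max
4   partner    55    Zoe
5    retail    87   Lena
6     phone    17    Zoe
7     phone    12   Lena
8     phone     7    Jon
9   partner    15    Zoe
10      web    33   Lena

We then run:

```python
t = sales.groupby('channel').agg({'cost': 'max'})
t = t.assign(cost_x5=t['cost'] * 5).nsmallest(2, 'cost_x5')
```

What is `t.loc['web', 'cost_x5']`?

group by channel, max of cost:
         cost
channel      
partner    62
phone      17
retail     87
web        46
add column cost_x5 = t['cost'] * 5:
         cost  cost_x5
channel               
partner    62      310
phone      17       85
retail     87      435
web        46      230
take 2 rows with smallest cost_x5:
         cost  cost_x5
channel               
phone      17       85
web        46      230
Hence 230.

230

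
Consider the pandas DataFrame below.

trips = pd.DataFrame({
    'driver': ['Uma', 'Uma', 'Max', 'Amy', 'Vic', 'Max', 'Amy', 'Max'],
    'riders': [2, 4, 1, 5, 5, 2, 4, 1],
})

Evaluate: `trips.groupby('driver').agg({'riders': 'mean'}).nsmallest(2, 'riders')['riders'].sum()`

group by driver, mean of riders:
          riders
driver          
Amy     4.500000
Max     1.333333
Uma     3.000000
Vic     5.000000
take 2 rows with smallest riders:
          riders
driver          
Max     1.333333
Uma     3.000000

4.33333333333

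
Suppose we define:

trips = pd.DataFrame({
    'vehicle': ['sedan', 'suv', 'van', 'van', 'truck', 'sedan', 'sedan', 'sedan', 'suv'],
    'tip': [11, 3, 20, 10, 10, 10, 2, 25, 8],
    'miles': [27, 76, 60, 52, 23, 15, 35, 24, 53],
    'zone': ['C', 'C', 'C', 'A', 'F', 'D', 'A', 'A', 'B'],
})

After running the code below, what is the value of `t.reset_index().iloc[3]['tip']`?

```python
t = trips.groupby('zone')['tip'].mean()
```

10.0

group by zone, mean of tip:
zone
A    12.333333
B     8.000000
C    11.333333
D    10.000000
F    10.000000
Name: tip, dtype: float64
reset_index():
  zone        tip
0    A  12.333333
1    B   8.000000
2    C  11.333333
3    D  10.000000
4    F  10.000000
value at position 3, column 'tip' → 10.0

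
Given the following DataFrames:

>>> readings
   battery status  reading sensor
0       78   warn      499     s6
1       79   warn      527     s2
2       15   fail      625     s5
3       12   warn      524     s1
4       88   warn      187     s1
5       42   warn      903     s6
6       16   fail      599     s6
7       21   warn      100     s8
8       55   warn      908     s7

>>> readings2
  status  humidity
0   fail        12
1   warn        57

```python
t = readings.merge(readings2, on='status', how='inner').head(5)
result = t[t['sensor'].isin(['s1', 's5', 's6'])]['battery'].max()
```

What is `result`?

88

merge on 'status' (how='inner') → 9 rows:
   battery status  reading sensor  humidity
0       78   warn      499     s6        57
1       79   warn      527     s2        57
2       15   fail      625     s5        12
3       12   warn      524     s1        57
4       88   warn      187     s1        57
5       42   warn      903     s6        57
6       16   fail      599     s6        12
7       21   warn      100     s8        57
8       55   warn      908     s7        57
take first 5 rows:
   battery status  reading sensor  humidity
0       78   warn      499     s6        57
1       79   warn      527     s2        57
2       15   fail      625     s5        12
3       12   warn      524     s1        57
4       88   warn      187     s1        57
filter rows where sensor in ['s1', 's5', 's6']:
   battery status  reading sensor  humidity
0       78   warn      499     s6        57
2       15   fail      625     s5        12
3       12   warn      524     s1        57
4       88   warn      187     s1        57
The max of column 'battery' is 88.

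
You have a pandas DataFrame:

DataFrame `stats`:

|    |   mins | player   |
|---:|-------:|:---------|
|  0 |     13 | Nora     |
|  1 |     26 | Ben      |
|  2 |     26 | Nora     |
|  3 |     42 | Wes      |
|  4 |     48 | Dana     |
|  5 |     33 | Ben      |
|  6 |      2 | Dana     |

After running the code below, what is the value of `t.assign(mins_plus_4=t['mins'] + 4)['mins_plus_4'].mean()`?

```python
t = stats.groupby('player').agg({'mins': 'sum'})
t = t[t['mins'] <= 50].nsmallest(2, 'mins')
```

44.5

group by player, sum of mins:
        mins
player      
Ben       59
Dana      50
Nora      39
Wes       42
filter rows where mins <= 50:
        mins
player      
Dana      50
Nora      39
Wes       42
take 2 rows with smallest mins:
        mins
player      
Nora      39
Wes       42
add column mins_plus_4 = t['mins'] + 4:
        mins  mins_plus_4
player                   
Nora      39           43
Wes       42           46
Reading off the mean of column 'mins_plus_4', we get 44.5.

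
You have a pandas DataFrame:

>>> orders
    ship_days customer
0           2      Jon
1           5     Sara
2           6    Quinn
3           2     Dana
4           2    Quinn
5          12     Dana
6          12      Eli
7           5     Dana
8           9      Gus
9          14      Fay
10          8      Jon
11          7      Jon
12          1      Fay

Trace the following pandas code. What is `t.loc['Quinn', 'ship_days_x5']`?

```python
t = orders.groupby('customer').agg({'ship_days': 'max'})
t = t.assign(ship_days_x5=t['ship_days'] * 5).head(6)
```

group by customer, max of ship_days:
          ship_days
customer           
Dana             12
Eli              12
Fay              14
Gus               9
Jon               8
Quinn             6
Sara              5
add column ship_days_x5 = t['ship_days'] * 5:
          ship_days  ship_days_x5
customer                         
Dana             12            60
Eli              12            60
Fay              14            70
Gus               9            45
Jon               8            40
Quinn             6            30
Sara              5            25
take first 6 rows:
          ship_days  ship_days_x5
customer                         
Dana             12            60
Eli              12            60
Fay              14            70
Gus               9            45
Jon               8            40
Quinn             6            30
Reading off the value at row 'Quinn', column 'ship_days_x5', we get 30.

30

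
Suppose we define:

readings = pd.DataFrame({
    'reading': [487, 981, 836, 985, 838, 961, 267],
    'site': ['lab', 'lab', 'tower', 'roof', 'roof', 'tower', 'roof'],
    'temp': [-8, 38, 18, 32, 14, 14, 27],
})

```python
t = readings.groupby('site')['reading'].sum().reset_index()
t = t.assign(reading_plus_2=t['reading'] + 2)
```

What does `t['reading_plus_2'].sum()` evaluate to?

5361

group by site, sum of reading:
site
lab      1468
roof     2090
tower    1797
Name: reading, dtype: int64
reset_index():
    site  reading
0    lab     1468
1   roof     2090
2  tower     1797
add column reading_plus_2 = t['reading'] + 2:
    site  reading  reading_plus_2
0    lab     1468            1470
1   roof     2090            2092
2  tower     1797            1799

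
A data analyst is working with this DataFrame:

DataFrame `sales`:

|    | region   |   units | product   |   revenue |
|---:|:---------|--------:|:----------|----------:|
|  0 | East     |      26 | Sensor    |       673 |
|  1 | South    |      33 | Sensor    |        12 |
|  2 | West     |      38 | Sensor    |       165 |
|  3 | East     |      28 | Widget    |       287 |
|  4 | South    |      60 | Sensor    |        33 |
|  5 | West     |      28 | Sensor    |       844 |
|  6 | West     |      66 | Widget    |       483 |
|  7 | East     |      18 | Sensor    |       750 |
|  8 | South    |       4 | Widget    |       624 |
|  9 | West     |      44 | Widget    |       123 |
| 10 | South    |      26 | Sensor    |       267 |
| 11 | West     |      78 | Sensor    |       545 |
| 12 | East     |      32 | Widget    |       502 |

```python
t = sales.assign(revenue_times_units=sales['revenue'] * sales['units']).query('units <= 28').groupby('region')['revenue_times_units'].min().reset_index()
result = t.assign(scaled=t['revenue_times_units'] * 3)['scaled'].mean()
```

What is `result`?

34164.0

add column revenue_times_units = sales['revenue'] * sales['units']:
   region  units product  revenue  revenue_times_units
0    East     26  Sensor      673                17498
1   South     33  Sensor       12                  396
2    West     38  Sensor      165                 6270
3    East     28  Widget      287                 8036
4   South     60  Sensor       33                 1980
5    West     28  Sensor      844                23632
6    West     66  Widget      483                31878
7    East     18  Sensor      750                13500
8   South      4  Widget      624                 2496
9    West     44  Widget      123                 5412
10  South     26  Sensor      267                 6942
11   West     78  Sensor      545                42510
12   East     32  Widget      502                16064
filter rows where units <= 28:
   region  units product  revenue  revenue_times_units
0    East     26  Sensor      673                17498
3    East     28  Widget      287                 8036
5    West     28  Sensor      844                23632
7    East     18  Sensor      750                13500
8   South      4  Widget      624                 2496
10  South     26  Sensor      267                 6942
group by region, min of revenue_times_units:
region
East      8036
South     2496
West     23632
Name: revenue_times_units, dtype: int64
reset_index():
  region  revenue_times_units
0   East                 8036
1  South                 2496
2   West                23632
add column scaled = t['revenue_times_units'] * 3:
  region  revenue_times_units  scaled
0   East                 8036   24108
1  South                 2496    7488
2   West                23632   70896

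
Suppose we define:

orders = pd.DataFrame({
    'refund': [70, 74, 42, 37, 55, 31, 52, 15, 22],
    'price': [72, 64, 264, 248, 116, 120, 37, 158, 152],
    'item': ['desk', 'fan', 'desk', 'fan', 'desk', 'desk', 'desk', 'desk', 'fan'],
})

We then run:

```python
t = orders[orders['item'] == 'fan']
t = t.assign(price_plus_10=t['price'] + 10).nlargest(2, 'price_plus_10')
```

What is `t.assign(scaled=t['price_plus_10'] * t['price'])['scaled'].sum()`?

filter rows where item == 'fan':
   refund  price item
1      74     64  fan
3      37    248  fan
8      22    152  fan
add column price_plus_10 = t['price'] + 10:
   refund  price item  price_plus_10
1      74     64  fan             74
3      37    248  fan            258
8      22    152  fan            162
take 2 rows with largest price_plus_10:
   refund  price item  price_plus_10
3      37    248  fan            258
8      22    152  fan            162
add column scaled = t['price_plus_10'] * t['price']:
   refund  price item  price_plus_10  scaled
3      37    248  fan            258   63984
8      22    152  fan            162   24624
So sum() = 88608.

88608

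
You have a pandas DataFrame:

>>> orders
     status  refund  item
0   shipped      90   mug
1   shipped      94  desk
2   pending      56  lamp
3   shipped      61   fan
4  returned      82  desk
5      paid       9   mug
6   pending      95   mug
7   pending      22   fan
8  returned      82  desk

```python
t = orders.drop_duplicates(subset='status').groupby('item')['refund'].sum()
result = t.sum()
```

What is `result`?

drop duplicate status (keep=first):
     status  refund  item
0   shipped      90   mug
2   pending      56  lamp
4  returned      82  desk
5      paid       9   mug
group by item, sum of refund:
item
desk    82
lamp    56
mug     99
Name: refund, dtype: int64
Reading off the sum of the resulting series, we get 237.

237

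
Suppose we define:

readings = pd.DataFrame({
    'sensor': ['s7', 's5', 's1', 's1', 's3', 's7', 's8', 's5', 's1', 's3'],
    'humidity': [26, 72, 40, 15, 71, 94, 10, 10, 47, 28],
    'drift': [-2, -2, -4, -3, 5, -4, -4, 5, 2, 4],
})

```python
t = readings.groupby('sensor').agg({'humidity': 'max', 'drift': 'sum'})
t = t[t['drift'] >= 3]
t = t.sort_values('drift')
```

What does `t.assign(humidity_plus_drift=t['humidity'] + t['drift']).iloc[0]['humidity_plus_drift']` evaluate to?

75

group by sensor: max(humidity), sum(drift):
        humidity  drift
sensor                 
s1            47     -5
s3            71      9
s5            72      3
s7            94     -6
s8            10     -4
filter rows where drift >= 3:
        humidity  drift
sensor                 
s3            71      9
s5            72      3
sort by drift:
        humidity  drift
sensor                 
s5            72      3
s3            71      9
add column humidity_plus_drift = t['humidity'] + t['drift']:
        humidity  drift  humidity_plus_drift
sensor                                      
s5            72      3                   75
s3            71      9                   80
value at position 0, column 'humidity_plus_drift' → 75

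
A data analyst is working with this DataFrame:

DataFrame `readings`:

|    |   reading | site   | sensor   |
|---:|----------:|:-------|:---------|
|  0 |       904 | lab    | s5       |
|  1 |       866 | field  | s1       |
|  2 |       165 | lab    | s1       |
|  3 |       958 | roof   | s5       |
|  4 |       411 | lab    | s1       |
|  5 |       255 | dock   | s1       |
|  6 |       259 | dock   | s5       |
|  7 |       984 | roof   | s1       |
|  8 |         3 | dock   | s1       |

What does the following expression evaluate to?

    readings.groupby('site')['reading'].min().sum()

group by site, min of reading:
site
dock       3
field    866
lab      165
roof     958
Name: reading, dtype: int64

1992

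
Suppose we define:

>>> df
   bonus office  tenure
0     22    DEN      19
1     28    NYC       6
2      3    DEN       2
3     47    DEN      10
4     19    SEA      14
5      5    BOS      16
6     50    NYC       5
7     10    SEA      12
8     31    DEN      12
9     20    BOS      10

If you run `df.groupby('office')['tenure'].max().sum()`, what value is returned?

group by office, max of tenure:
office
BOS    16
DEN    19
NYC     6
SEA    14
Name: tenure, dtype: int64
The sum of the resulting series is 55.

55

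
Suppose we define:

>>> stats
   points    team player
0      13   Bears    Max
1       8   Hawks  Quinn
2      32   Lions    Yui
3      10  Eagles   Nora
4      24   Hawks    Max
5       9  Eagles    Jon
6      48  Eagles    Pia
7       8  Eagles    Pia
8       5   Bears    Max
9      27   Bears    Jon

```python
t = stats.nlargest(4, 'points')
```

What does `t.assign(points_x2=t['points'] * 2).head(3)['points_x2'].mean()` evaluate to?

take 4 rows with largest points:
   points    team player
6      48  Eagles    Pia
2      32   Lions    Yui
9      27   Bears    Jon
4      24   Hawks    Max
add column points_x2 = t['points'] * 2:
   points    team player  points_x2
6      48  Eagles    Pia         96
2      32   Lions    Yui         64
9      27   Bears    Jon         54
4      24   Hawks    Max         48
take first 3 rows:
   points    team player  points_x2
6      48  Eagles    Pia         96
2      32   Lions    Yui         64
9      27   Bears    Jon         54
Finally, mean of column 'points_x2' = 71.3333333333.

71.3333333333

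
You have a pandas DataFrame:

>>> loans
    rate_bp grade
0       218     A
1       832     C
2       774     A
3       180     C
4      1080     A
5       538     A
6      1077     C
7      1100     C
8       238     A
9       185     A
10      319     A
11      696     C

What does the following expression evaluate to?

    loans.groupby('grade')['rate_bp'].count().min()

group by grade, count of rate_bp:
grade
A    7
C    5
Name: rate_bp, dtype: int64
Taking the min of the resulting series gives 5.

5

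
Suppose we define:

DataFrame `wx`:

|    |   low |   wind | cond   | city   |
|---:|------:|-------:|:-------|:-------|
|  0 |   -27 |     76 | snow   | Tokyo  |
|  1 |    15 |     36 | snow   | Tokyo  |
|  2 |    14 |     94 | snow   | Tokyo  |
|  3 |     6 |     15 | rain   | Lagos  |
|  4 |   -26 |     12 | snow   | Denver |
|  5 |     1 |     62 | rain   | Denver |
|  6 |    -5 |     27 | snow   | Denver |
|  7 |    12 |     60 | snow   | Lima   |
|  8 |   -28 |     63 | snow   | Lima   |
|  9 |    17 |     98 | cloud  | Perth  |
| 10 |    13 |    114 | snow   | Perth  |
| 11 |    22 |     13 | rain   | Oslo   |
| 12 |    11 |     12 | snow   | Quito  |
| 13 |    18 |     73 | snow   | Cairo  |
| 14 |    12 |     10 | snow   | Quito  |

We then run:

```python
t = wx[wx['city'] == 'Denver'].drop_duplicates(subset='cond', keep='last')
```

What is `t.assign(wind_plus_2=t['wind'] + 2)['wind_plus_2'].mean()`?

46.5

filter rows where city == 'Denver':
   low  wind  cond    city
4  -26    12  snow  Denver
5    1    62  rain  Denver
6   -5    27  snow  Denver
drop duplicate cond (keep=last):
   low  wind  cond    city
5    1    62  rain  Denver
6   -5    27  snow  Denver
add column wind_plus_2 = t['wind'] + 2:
   low  wind  cond    city  wind_plus_2
5    1    62  rain  Denver           64
6   -5    27  snow  Denver           29
mean of column 'wind_plus_2' → 46.5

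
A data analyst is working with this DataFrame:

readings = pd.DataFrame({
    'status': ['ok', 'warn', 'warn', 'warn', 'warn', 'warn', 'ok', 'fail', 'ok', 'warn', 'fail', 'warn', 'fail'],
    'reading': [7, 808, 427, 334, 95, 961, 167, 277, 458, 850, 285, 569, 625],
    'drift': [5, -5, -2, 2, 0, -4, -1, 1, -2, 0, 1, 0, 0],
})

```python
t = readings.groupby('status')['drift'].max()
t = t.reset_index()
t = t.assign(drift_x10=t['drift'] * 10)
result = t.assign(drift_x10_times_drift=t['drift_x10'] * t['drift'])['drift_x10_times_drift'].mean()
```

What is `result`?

group by status, max of drift:
status
fail    1
ok      5
warn    2
Name: drift, dtype: int64
reset_index():
  status  drift
0   fail      1
1     ok      5
2   warn      2
add column drift_x10 = t['drift'] * 10:
  status  drift  drift_x10
0   fail      1         10
1     ok      5         50
2   warn      2         20
add column drift_x10_times_drift = t['drift_x10'] * t['drift']:
  status  drift  drift_x10  drift_x10_times_drift
0   fail      1         10                     10
1     ok      5         50                    250
2   warn      2         20                     40
Taking the mean of column 'drift_x10_times_drift' gives 100.0.

100.0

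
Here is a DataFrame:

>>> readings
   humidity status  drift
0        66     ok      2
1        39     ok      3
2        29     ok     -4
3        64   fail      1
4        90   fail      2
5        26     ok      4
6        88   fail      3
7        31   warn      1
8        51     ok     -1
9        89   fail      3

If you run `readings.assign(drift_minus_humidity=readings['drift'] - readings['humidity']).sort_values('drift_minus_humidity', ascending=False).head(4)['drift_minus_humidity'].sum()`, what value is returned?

add column drift_minus_humidity = readings['drift'] - readings['humidity']:
   humidity status  drift  drift_minus_humidity
0        66     ok      2                   -64
1        39     ok      3                   -36
2        29     ok     -4                   -33
3        64   fail      1                   -63
4        90   fail      2                   -88
5        26     ok      4                   -22
6        88   fail      3                   -85
7        31   warn      1                   -30
8        51     ok     -1                   -52
9        89   fail      3                   -86
sort by drift_minus_humidity descending:
   humidity status  drift  drift_minus_humidity
5        26     ok      4                   -22
7        31   warn      1                   -30
2        29     ok     -4                   -33
1        39     ok      3                   -36
8        51     ok     -1                   -52
3        64   fail      1                   -63
0        66     ok      2                   -64
6        88   fail      3                   -85
9        89   fail      3                   -86
4        90   fail      2                   -88
take first 4 rows:
   humidity status  drift  drift_minus_humidity
5        26     ok      4                   -22
7        31   warn      1                   -30
2        29     ok     -4                   -33
1        39     ok      3                   -36
Then the sum of column 'drift_minus_humidity': -121

-121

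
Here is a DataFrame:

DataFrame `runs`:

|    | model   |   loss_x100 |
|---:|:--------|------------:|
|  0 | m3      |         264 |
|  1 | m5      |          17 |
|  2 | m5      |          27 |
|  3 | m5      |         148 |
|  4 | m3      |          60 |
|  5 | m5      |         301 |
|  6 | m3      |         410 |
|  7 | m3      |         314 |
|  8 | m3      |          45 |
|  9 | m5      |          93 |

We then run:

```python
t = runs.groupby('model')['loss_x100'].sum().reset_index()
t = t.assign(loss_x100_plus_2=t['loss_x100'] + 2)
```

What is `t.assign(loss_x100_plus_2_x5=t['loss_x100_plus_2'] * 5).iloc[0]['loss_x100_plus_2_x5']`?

5475

group by model, sum of loss_x100:
model
m3    1093
m5     586
Name: loss_x100, dtype: int64
reset_index():
  model  loss_x100
0    m3       1093
1    m5        586
add column loss_x100_plus_2 = t['loss_x100'] + 2:
  model  loss_x100  loss_x100_plus_2
0    m3       1093              1095
1    m5        586               588
add column loss_x100_plus_2_x5 = t['loss_x100_plus_2'] * 5:
  model  loss_x100  loss_x100_plus_2  loss_x100_plus_2_x5
0    m3       1093              1095                 5475
1    m5        586               588                 2940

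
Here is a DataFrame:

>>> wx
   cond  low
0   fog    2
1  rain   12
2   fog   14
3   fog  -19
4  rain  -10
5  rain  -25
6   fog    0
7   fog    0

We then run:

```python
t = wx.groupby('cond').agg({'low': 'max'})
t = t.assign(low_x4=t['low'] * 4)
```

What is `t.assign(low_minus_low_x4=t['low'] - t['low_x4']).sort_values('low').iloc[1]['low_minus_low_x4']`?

group by cond, max of low:
      low
cond     
fog    14
rain   12
add column low_x4 = t['low'] * 4:
      low  low_x4
cond             
fog    14      56
rain   12      48
add column low_minus_low_x4 = t['low'] - t['low_x4']:
      low  low_x4  low_minus_low_x4
cond                               
fog    14      56               -42
rain   12      48               -36
sort by low:
      low  low_x4  low_minus_low_x4
cond                               
rain   12      48               -36
fog    14      56               -42
Then the value at position 1, column 'low_minus_low_x4': -42

-42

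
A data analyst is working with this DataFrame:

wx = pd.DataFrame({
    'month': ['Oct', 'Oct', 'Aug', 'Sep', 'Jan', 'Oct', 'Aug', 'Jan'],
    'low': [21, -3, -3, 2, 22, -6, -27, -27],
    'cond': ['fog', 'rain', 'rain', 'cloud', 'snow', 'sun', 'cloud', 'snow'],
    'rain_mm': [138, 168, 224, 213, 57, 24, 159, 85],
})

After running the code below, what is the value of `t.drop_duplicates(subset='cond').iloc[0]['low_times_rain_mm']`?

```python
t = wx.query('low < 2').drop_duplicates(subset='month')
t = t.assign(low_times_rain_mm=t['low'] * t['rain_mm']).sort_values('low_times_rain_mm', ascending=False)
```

filter rows where low < 2:
  month  low   cond  rain_mm
1   Oct   -3   rain      168
2   Aug   -3   rain      224
5   Oct   -6    sun       24
6   Aug  -27  cloud      159
7   Jan  -27   snow       85
drop duplicate month (keep=first):
  month  low  cond  rain_mm
1   Oct   -3  rain      168
2   Aug   -3  rain      224
7   Jan  -27  snow       85
add column low_times_rain_mm = t['low'] * t['rain_mm']:
  month  low  cond  rain_mm  low_times_rain_mm
1   Oct   -3  rain      168               -504
2   Aug   -3  rain      224               -672
7   Jan  -27  snow       85              -2295
sort by low_times_rain_mm descending:
  month  low  cond  rain_mm  low_times_rain_mm
1   Oct   -3  rain      168               -504
2   Aug   -3  rain      224               -672
7   Jan  -27  snow       85              -2295
drop duplicate cond (keep=first):
  month  low  cond  rain_mm  low_times_rain_mm
1   Oct   -3  rain      168               -504
7   Jan  -27  snow       85              -2295

-504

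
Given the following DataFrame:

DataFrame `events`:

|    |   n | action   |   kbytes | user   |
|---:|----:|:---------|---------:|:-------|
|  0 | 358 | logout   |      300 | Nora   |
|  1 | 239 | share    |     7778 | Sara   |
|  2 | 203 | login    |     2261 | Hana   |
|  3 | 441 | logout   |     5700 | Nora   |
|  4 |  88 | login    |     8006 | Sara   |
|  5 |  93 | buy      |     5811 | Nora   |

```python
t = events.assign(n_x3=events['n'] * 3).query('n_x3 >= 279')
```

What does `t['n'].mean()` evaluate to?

add column n_x3 = events['n'] * 3:
     n  action  kbytes  user  n_x3
0  358  logout     300  Nora  1074
1  239   share    7778  Sara   717
2  203   login    2261  Hana   609
3  441  logout    5700  Nora  1323
4   88   login    8006  Sara   264
5   93     buy    5811  Nora   279
filter rows where n_x3 >= 279:
     n  action  kbytes  user  n_x3
0  358  logout     300  Nora  1074
1  239   share    7778  Sara   717
2  203   login    2261  Hana   609
3  441  logout    5700  Nora  1323
5   93     buy    5811  Nora   279
Reading off the mean of column 'n', we get 266.8.

266.8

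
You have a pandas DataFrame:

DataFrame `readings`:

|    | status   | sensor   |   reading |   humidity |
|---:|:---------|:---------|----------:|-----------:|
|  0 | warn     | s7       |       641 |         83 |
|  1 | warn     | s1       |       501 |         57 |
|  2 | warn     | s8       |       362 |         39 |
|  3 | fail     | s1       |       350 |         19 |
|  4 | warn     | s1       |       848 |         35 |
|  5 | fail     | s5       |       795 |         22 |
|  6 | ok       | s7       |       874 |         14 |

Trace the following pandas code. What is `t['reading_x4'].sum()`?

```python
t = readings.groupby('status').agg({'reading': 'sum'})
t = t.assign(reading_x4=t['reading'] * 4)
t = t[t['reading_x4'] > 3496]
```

13988

group by status, sum of reading:
        reading
status         
fail       1145
ok          874
warn       2352
add column reading_x4 = t['reading'] * 4:
        reading  reading_x4
status                     
fail       1145        4580
ok          874        3496
warn       2352        9408
filter rows where reading_x4 > 3496:
        reading  reading_x4
status                     
fail       1145        4580
warn       2352        9408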